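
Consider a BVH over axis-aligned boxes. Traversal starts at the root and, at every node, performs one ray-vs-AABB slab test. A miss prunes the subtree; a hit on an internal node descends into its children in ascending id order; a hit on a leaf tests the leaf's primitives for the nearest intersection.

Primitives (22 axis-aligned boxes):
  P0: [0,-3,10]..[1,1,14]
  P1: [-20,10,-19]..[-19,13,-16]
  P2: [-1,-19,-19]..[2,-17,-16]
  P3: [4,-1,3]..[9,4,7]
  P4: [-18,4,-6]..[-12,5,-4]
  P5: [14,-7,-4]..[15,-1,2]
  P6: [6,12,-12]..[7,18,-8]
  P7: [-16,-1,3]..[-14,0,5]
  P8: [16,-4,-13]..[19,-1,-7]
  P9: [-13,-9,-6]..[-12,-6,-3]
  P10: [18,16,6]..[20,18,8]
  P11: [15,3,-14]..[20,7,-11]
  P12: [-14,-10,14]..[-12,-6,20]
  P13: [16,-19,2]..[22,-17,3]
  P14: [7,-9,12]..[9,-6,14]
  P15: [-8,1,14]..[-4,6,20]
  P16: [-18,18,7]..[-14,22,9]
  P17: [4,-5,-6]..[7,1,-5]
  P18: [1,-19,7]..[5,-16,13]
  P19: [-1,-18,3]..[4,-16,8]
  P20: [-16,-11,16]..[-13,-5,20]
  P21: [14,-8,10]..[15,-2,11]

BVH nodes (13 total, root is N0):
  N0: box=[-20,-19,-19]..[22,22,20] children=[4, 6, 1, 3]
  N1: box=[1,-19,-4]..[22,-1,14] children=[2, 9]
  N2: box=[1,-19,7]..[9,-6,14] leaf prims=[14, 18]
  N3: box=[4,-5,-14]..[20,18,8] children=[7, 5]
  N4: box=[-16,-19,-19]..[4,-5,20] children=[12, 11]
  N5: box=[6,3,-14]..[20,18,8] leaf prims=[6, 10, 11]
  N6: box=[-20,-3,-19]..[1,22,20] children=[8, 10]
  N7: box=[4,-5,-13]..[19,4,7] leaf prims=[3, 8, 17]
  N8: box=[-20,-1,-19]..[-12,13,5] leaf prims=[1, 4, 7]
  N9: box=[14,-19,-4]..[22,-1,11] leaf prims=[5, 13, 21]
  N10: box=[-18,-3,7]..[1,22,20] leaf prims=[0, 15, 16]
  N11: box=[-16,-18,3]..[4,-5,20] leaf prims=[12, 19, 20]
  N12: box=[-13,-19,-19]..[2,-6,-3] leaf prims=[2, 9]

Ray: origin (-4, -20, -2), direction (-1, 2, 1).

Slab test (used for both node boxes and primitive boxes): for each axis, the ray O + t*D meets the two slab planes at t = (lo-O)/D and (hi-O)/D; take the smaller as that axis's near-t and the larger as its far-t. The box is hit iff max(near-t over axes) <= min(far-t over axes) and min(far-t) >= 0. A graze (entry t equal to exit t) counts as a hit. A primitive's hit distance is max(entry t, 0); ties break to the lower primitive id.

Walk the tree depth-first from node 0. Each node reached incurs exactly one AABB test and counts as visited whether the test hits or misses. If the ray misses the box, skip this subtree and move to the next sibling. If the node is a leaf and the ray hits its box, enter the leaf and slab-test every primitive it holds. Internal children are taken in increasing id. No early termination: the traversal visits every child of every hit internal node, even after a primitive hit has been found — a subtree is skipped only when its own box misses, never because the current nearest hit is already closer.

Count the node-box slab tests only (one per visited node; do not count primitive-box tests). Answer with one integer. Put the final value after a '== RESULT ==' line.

Walk:
N0 x:[-26,16] y:[1/2,21] z:[-17,22] -> hit [1/2,16], descend [1, 3, 4, 6]
  N1 x:[-26,-5] y:[1/2,19/2] z:[-2,16] -> miss, prune
  N3 x:[-24,-8] y:[15/2,19] z:[-12,10] -> miss, prune
  N4 x:[-8,12] y:[1/2,15/2] z:[-17,22] -> hit [1/2,15/2], descend [11, 12]
    N11 x:[-8,12] y:[1,15/2] z:[5,22] -> hit [5,15/2] leaf, test {P12(miss), P19(miss), P20(miss)}
    N12 x:[-6,9] y:[1/2,7] z:[-17,-1] -> miss, prune
  N6 x:[-5,16] y:[17/2,21] z:[-17,22] -> hit [17/2,16], descend [8, 10]
    N8 x:[8,16] y:[19/2,33/2] z:[-17,7] -> miss, prune
    N10 x:[-5,14] y:[17/2,21] z:[9,22] -> hit [9,14] leaf, test {P0(miss), P15(miss), P16(miss)}

9 AABB tests over nodes [0, 1, 3, 4, 11, 12, 6, 8, 10]; 2 leaves entered; closest miss.

== RESULT ==
9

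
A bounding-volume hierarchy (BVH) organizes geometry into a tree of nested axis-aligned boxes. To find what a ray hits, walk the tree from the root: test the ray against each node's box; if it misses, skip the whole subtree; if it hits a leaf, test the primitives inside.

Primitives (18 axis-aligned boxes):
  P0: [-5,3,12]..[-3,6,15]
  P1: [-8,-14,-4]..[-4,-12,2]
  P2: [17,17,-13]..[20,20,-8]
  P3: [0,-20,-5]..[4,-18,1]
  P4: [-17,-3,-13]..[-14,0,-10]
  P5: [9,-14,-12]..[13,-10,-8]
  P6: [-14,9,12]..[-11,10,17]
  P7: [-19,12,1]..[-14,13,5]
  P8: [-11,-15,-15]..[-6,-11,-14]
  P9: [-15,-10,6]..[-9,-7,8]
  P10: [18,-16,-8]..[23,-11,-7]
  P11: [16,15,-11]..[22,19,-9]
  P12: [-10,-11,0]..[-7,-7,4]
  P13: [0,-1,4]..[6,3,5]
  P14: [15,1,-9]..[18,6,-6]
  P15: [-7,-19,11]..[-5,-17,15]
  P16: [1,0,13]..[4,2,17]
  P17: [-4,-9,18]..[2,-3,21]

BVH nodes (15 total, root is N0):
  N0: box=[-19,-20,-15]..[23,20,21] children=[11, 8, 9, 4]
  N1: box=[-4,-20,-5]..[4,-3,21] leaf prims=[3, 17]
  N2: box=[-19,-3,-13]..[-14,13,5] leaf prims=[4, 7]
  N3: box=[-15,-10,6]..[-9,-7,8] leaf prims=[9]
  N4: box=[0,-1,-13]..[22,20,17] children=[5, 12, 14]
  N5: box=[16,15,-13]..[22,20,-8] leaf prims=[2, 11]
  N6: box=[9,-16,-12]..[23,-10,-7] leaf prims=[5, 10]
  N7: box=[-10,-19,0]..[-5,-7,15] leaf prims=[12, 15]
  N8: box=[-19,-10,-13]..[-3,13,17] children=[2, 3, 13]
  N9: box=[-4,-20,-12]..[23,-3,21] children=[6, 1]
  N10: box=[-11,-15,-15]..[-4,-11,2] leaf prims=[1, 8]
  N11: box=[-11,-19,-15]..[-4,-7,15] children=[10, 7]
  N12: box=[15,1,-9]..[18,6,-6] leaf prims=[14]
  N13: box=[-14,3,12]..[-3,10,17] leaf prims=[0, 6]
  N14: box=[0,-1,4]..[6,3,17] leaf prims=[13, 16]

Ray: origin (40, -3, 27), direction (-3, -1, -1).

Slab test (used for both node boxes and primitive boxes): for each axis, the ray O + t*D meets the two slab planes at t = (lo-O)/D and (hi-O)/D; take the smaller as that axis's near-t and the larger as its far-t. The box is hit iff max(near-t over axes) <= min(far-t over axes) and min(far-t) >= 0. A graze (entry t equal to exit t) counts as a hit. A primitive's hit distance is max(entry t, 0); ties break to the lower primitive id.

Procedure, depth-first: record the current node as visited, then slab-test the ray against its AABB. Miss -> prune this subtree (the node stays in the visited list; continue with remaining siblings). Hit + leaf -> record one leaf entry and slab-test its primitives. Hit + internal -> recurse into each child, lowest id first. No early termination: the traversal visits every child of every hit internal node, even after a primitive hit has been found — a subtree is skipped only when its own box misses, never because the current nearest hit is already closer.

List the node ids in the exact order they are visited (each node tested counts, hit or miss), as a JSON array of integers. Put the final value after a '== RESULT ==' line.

Traverse from the root:
N0 x:[17/3,59/3] y:[-23,17] z:[6,42] -> hit [6,17], descend [4, 8, 9, 11]
  N4 x:[6,40/3] y:[-23,-2] z:[10,40] -> miss, prune
  N8 x:[43/3,59/3] y:[-16,7] z:[10,40] -> miss, prune
  N9 x:[17/3,44/3] y:[0,17] z:[6,39] -> hit [6,44/3], descend [1, 6]
    N1 x:[12,44/3] y:[0,17] z:[6,32] -> hit [12,44/3] leaf, test {P3(miss), P17(miss)}
    N6 x:[17/3,31/3] y:[7,13] z:[34,39] -> miss, prune
  N11 x:[44/3,17] y:[4,16] z:[12,42] -> hit [44/3,16], descend [7, 10]
    N7 x:[15,50/3] y:[4,16] z:[12,27] -> hit [15,16] leaf, test {P12(miss), P15@t=15}
    N10 x:[44/3,17] y:[8,12] z:[25,42] -> miss, prune

Summary -> nodes [0, 4, 8, 9, 1, 6, 11, 7, 10]; box-tests=9; leaf-entries=2; first=P15

== RESULT ==
[0, 4, 8, 9, 1, 6, 11, 7, 10]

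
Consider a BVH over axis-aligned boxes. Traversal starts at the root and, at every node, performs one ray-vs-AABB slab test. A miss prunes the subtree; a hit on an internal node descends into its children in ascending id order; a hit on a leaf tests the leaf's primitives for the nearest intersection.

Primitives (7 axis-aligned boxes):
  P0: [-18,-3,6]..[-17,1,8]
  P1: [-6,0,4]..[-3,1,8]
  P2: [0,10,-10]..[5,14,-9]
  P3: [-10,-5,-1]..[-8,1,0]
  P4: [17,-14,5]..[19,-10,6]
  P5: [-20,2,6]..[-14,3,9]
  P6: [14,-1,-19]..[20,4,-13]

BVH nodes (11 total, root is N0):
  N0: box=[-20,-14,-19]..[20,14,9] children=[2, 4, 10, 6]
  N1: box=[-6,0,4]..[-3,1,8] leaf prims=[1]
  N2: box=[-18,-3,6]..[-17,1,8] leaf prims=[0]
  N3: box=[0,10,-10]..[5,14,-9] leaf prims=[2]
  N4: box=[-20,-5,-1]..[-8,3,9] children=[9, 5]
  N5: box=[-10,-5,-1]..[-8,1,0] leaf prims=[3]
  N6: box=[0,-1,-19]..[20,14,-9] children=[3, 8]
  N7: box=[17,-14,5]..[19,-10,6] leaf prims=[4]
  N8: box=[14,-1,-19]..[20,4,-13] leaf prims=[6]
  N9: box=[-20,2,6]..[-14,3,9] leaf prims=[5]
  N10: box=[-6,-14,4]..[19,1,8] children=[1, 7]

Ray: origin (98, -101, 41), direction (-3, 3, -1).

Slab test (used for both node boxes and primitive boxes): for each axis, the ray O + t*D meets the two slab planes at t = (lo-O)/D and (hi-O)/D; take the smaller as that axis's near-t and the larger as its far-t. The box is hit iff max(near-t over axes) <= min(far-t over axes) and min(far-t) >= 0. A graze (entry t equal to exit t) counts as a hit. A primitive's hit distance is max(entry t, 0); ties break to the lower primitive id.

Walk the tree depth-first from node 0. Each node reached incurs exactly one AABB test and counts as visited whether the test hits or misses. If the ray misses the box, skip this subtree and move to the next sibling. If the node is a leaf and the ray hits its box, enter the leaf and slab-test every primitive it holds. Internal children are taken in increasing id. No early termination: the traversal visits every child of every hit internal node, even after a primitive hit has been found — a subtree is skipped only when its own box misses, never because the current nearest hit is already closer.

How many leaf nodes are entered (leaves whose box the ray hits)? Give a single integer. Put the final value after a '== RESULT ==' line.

Walk:
N0 x:[26,118/3] y:[29,115/3] z:[32,60] -> hit [32,115/3], descend [2, 4, 6, 10]
  N2 x:[115/3,116/3] y:[98/3,34] z:[33,35] -> miss, prune
  N4 x:[106/3,118/3] y:[32,104/3] z:[32,42] -> miss, prune
  N6 x:[26,98/3] y:[100/3,115/3] z:[50,60] -> miss, prune
  N10 x:[79/3,104/3] y:[29,34] z:[33,37] -> hit [33,34], descend [1, 7]
    N1 x:[101/3,104/3] y:[101/3,34] z:[33,37] -> hit [101/3,34] leaf, test {P1@t=101/3}
    N7 x:[79/3,27] y:[29,91/3] z:[35,36] -> miss, prune

Summary -> nodes [0, 2, 4, 6, 10, 1, 7]; box-tests=7; leaf-entries=1; first=P1

== RESULT ==
1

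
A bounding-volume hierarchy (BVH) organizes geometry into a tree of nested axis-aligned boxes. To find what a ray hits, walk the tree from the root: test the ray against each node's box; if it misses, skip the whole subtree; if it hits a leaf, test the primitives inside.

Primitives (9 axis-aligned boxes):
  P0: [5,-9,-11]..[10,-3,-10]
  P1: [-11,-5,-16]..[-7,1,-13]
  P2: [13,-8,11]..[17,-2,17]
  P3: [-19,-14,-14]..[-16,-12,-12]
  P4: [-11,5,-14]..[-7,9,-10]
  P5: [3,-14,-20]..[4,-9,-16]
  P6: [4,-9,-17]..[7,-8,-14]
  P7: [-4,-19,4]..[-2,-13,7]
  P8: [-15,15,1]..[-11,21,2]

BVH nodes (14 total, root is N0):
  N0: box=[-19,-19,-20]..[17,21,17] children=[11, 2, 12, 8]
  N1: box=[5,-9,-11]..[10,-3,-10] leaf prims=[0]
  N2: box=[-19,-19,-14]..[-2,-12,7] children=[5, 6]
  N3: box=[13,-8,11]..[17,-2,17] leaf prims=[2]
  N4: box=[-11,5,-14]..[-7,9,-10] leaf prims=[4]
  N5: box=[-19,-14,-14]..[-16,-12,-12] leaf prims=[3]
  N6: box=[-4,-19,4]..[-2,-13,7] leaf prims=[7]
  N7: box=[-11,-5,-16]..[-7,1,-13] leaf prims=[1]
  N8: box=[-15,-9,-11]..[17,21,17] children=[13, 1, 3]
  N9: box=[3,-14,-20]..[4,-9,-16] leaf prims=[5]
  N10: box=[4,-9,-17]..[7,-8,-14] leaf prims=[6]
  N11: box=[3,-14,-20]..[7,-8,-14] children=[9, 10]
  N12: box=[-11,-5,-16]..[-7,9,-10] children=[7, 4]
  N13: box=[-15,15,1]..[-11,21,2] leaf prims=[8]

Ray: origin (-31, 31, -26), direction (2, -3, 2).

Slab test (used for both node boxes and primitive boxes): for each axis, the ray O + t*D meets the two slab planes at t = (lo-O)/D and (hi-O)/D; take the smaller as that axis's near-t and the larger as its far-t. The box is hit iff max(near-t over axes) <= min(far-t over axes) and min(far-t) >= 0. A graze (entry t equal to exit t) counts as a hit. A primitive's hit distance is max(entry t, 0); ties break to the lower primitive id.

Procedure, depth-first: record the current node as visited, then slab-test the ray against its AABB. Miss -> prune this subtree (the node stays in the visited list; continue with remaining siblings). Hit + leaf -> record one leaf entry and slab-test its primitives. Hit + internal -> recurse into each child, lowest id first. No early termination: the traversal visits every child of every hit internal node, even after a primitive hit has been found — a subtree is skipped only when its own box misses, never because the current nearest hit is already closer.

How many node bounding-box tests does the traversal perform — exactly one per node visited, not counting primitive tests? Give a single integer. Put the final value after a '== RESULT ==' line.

Traverse from the root:
N0 x:[6,24] y:[10/3,50/3] z:[3,43/2] -> hit [6,50/3], descend [2, 8, 11, 12]
  N2 x:[6,29/2] y:[43/3,50/3] z:[6,33/2] -> hit [43/3,29/2], descend [5, 6]
    N5 x:[6,15/2] y:[43/3,15] z:[6,7] -> miss, prune
    N6 x:[27/2,29/2] y:[44/3,50/3] z:[15,33/2] -> miss, prune
  N8 x:[8,24] y:[10/3,40/3] z:[15/2,43/2] -> hit [8,40/3], descend [1, 3, 13]
    N1 x:[18,41/2] y:[34/3,40/3] z:[15/2,8] -> miss, prune
    N3 x:[22,24] y:[11,13] z:[37/2,43/2] -> miss, prune
    N13 x:[8,10] y:[10/3,16/3] z:[27/2,14] -> miss, prune
  N11 x:[17,19] y:[13,15] z:[3,6] -> miss, prune
  N12 x:[10,12] y:[22/3,12] z:[5,8] -> miss, prune

order=[0, 2, 5, 6, 8, 1, 3, 13, 11, 12]  |boxes|=10  |leaves|=0  hit=miss

== RESULT ==
10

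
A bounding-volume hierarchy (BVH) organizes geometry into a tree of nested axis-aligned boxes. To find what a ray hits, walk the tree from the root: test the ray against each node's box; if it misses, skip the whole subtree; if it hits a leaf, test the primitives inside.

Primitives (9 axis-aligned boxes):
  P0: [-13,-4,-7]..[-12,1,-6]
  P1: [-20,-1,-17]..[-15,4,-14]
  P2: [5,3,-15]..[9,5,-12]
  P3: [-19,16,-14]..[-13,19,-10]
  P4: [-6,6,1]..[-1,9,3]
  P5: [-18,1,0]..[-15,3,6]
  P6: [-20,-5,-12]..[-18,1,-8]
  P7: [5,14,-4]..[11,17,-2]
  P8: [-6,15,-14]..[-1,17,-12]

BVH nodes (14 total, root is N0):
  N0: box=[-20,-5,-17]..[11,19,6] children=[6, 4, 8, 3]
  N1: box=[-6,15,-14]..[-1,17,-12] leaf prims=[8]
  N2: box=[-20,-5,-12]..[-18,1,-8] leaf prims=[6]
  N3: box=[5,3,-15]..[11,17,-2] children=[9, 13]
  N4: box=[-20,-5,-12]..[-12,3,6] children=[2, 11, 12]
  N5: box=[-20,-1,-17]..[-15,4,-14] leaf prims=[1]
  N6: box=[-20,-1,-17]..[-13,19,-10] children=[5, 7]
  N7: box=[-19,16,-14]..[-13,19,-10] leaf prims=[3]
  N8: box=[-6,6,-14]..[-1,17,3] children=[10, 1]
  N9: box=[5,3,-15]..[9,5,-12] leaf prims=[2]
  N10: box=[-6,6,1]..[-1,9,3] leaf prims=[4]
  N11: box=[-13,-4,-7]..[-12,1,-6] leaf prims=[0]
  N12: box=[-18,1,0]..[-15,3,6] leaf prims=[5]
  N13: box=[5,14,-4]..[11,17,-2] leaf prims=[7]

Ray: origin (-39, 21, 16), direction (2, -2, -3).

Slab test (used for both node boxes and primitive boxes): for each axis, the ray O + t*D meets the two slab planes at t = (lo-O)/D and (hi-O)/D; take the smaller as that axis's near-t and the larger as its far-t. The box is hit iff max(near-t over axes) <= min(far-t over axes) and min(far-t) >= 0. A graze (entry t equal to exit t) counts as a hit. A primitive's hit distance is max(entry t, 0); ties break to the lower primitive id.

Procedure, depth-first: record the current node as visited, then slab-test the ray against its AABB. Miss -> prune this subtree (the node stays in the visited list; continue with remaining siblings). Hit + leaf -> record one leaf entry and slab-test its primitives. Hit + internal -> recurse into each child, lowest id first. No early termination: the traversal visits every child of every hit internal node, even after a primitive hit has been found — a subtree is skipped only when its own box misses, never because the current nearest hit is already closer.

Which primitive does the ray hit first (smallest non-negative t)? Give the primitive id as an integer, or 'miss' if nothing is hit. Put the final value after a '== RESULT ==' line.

Walk:
N0 x:[19/2,25] y:[1,13] z:[10/3,11] -> hit [19/2,11], descend [3, 4, 6, 8]
  N3 x:[22,25] y:[2,9] z:[6,31/3] -> miss, prune
  N4 x:[19/2,27/2] y:[9,13] z:[10/3,28/3] -> miss, prune
  N6 x:[19/2,13] y:[1,11] z:[26/3,11] -> hit [19/2,11], descend [5, 7]
    N5 x:[19/2,12] y:[17/2,11] z:[10,11] -> hit [10,11] leaf, test {P1@t=10}
    N7 x:[10,13] y:[1,5/2] z:[26/3,10] -> miss, prune
  N8 x:[33/2,19] y:[2,15/2] z:[13/3,10] -> miss, prune

order=[0, 3, 4, 6, 5, 7, 8]  |boxes|=7  |leaves|=1  hit=P1

== RESULT ==
1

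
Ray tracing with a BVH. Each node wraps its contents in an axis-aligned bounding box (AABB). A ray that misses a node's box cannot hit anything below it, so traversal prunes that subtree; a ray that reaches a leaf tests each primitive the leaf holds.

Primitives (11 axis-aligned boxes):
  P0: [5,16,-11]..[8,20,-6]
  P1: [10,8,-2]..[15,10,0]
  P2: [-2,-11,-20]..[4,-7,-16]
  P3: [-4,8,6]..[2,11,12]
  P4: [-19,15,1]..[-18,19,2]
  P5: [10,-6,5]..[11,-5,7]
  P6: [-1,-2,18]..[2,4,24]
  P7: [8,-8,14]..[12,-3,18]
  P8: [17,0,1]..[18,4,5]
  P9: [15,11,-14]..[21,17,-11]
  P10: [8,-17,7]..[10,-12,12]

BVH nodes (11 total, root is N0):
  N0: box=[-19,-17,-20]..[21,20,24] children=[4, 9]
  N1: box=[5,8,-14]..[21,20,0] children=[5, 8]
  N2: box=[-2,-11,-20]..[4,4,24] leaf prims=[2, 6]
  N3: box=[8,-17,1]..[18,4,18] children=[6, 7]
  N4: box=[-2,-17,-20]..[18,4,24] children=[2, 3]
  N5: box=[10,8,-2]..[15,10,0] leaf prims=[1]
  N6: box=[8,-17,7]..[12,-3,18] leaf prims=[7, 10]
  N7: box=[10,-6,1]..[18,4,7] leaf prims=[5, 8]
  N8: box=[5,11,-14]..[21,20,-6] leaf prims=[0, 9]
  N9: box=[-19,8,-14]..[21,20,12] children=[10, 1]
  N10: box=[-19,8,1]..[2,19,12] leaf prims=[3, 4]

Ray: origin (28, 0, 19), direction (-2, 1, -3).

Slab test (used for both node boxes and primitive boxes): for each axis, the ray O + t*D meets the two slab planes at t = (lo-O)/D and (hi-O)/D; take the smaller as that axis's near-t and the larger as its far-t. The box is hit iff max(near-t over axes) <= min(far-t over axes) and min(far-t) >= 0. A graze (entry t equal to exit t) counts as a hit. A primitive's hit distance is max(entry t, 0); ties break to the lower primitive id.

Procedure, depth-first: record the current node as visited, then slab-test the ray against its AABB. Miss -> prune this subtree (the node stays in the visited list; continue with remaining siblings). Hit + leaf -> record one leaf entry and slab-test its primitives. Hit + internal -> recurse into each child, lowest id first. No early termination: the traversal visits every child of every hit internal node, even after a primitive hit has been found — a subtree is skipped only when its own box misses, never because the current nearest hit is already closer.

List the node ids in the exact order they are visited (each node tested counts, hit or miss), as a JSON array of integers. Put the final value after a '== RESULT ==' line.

Traverse from the root:
N0 x:[7/2,47/2] y:[-17,20] z:[-5/3,13] -> hit [7/2,13], descend [4, 9]
  N4 x:[5,15] y:[-17,4] z:[-5/3,13] -> miss, prune
  N9 x:[7/2,47/2] y:[8,20] z:[7/3,11] -> hit [8,11], descend [1, 10]
    N1 x:[7/2,23/2] y:[8,20] z:[19/3,11] -> hit [8,11], descend [5, 8]
      N5 x:[13/2,9] y:[8,10] z:[19/3,7] -> miss, prune
      N8 x:[7/2,23/2] y:[11,20] z:[25/3,11] -> hit [11,11] leaf, test {P0(miss), P9(miss)}
    N10 x:[13,47/2] y:[8,19] z:[7/3,6] -> miss, prune

Summary -> nodes [0, 4, 9, 1, 5, 8, 10]; box-tests=7; leaf-entries=1; first=miss

== RESULT ==
[0, 4, 9, 1, 5, 8, 10]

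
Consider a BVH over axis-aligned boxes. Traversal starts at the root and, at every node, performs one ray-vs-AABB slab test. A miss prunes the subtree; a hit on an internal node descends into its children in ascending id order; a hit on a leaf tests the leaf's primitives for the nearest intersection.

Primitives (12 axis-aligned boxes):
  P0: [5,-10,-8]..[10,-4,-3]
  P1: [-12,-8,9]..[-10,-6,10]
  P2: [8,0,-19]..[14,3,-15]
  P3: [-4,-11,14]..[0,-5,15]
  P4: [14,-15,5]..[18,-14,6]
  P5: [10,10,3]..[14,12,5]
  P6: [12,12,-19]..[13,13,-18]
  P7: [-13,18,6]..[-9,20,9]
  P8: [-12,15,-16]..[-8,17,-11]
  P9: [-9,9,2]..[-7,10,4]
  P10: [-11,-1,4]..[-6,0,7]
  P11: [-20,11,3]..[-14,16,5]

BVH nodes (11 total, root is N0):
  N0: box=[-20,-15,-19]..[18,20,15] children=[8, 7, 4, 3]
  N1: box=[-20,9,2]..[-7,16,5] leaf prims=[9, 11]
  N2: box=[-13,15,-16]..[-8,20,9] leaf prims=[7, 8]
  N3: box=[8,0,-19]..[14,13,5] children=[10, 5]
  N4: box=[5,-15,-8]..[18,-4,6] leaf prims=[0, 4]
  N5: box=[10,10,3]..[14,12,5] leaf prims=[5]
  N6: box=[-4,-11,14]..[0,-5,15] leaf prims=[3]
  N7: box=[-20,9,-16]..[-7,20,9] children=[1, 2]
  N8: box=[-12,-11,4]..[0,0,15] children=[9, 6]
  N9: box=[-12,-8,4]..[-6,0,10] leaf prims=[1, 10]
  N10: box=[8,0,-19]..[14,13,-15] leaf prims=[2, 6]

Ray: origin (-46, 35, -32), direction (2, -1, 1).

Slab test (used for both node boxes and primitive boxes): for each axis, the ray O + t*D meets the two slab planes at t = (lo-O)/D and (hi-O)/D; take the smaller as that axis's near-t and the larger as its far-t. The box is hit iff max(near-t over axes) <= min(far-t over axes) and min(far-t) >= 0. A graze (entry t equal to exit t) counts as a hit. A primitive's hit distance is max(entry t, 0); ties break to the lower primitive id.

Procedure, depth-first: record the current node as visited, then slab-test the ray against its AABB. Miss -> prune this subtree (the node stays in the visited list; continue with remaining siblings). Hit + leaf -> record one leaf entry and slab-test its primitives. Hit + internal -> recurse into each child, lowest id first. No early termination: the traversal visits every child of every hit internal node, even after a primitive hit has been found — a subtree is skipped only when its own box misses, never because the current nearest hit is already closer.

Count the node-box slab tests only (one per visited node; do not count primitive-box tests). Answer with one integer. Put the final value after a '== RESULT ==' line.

Traverse from the root:
N0 x:[13,32] y:[15,50] z:[13,47] -> hit [15,32], descend [3, 4, 7, 8]
  N3 x:[27,30] y:[22,35] z:[13,37] -> hit [27,30], descend [5, 10]
    N5 x:[28,30] y:[23,25] z:[35,37] -> miss, prune
    N10 x:[27,30] y:[22,35] z:[13,17] -> miss, prune
  N4 x:[51/2,32] y:[39,50] z:[24,38] -> miss, prune
  N7 x:[13,39/2] y:[15,26] z:[16,41] -> hit [16,39/2], descend [1, 2]
    N1 x:[13,39/2] y:[19,26] z:[34,37] -> miss, prune
    N2 x:[33/2,19] y:[15,20] z:[16,41] -> hit [33/2,19] leaf, test {P7(miss), P8@t=18}
  N8 x:[17,23] y:[35,46] z:[36,47] -> miss, prune

9 AABB tests over nodes [0, 3, 5, 10, 4, 7, 1, 2, 8]; 1 leaf entered; closest P8.

== RESULT ==
9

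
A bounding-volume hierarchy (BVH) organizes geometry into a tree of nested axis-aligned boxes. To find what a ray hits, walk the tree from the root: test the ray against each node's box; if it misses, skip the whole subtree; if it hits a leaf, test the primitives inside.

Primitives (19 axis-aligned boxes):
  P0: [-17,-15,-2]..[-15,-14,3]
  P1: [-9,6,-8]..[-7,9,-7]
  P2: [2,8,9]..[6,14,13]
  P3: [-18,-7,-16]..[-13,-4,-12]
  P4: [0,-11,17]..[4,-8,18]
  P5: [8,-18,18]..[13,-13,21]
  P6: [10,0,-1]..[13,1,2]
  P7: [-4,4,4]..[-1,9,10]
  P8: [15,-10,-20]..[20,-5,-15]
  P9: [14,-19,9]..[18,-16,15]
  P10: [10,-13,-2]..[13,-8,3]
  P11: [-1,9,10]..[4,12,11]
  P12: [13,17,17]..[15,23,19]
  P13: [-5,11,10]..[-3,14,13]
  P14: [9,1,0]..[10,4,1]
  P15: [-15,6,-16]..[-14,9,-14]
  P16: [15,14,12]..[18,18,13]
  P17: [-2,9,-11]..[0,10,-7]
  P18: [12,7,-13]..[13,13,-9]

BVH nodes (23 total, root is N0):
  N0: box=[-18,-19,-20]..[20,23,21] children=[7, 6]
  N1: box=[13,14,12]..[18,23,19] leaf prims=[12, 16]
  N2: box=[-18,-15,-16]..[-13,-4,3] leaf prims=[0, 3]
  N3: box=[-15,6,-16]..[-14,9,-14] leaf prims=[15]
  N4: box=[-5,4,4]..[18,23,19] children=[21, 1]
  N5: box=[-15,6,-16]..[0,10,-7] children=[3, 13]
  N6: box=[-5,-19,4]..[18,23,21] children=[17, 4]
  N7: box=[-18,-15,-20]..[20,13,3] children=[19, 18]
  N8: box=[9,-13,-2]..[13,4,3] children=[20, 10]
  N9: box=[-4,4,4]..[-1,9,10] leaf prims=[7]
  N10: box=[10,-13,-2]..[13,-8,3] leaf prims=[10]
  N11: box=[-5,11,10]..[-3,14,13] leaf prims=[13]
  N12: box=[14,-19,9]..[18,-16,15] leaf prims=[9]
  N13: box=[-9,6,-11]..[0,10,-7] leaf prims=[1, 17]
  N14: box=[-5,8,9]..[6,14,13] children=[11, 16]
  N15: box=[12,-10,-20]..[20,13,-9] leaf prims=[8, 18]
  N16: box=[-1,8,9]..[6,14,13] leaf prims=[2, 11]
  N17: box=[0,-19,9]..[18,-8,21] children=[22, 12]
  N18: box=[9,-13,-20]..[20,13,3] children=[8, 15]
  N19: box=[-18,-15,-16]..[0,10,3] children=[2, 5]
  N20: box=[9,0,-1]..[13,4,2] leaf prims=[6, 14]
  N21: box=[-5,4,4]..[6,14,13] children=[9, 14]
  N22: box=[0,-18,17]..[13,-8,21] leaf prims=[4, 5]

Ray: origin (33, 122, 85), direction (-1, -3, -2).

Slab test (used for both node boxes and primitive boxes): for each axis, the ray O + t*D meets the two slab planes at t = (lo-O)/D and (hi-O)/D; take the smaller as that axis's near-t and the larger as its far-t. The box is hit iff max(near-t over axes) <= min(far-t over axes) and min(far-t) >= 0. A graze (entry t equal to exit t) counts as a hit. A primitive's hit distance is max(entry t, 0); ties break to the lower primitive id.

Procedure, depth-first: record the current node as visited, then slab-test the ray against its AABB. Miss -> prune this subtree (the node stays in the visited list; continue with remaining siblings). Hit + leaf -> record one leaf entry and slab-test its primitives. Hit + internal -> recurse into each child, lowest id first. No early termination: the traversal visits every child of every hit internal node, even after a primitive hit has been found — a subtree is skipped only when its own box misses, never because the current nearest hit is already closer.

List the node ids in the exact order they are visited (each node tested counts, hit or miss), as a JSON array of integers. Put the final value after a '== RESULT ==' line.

Traverse from the root:
N0 x:[13,51] y:[33,47] z:[32,105/2] -> hit [33,47], descend [6, 7]
  N6 x:[15,38] y:[33,47] z:[32,81/2] -> hit [33,38], descend [4, 17]
    N4 x:[15,38] y:[33,118/3] z:[33,81/2] -> hit [33,38], descend [1, 21]
      N1 x:[15,20] y:[33,36] z:[33,73/2] -> miss, prune
      N21 x:[27,38] y:[36,118/3] z:[36,81/2] -> hit [36,38], descend [9, 14]
        N9 x:[34,37] y:[113/3,118/3] z:[75/2,81/2] -> miss, prune
        N14 x:[27,38] y:[36,38] z:[36,38] -> hit [36,38], descend [11, 16]
          N11 x:[36,38] y:[36,37] z:[36,75/2] -> hit [36,37] leaf, test {P13@t=36}
          N16 x:[27,34] y:[36,38] z:[36,38] -> miss, prune
    N17 x:[15,33] y:[130/3,47] z:[32,38] -> miss, prune
  N7 x:[13,51] y:[109/3,137/3] z:[41,105/2] -> hit [41,137/3], descend [18, 19]
    N18 x:[13,24] y:[109/3,45] z:[41,105/2] -> miss, prune
    N19 x:[33,51] y:[112/3,137/3] z:[41,101/2] -> hit [41,137/3], descend [2, 5]
      N2 x:[46,51] y:[42,137/3] z:[41,101/2] -> miss, prune
      N5 x:[33,48] y:[112/3,116/3] z:[46,101/2] -> miss, prune

Summary -> nodes [0, 6, 4, 1, 21, 9, 14, 11, 16, 17, 7, 18, 19, 2, 5]; box-tests=15; leaf-entries=1; first=P13

== RESULT ==
[0, 6, 4, 1, 21, 9, 14, 11, 16, 17, 7, 18, 19, 2, 5]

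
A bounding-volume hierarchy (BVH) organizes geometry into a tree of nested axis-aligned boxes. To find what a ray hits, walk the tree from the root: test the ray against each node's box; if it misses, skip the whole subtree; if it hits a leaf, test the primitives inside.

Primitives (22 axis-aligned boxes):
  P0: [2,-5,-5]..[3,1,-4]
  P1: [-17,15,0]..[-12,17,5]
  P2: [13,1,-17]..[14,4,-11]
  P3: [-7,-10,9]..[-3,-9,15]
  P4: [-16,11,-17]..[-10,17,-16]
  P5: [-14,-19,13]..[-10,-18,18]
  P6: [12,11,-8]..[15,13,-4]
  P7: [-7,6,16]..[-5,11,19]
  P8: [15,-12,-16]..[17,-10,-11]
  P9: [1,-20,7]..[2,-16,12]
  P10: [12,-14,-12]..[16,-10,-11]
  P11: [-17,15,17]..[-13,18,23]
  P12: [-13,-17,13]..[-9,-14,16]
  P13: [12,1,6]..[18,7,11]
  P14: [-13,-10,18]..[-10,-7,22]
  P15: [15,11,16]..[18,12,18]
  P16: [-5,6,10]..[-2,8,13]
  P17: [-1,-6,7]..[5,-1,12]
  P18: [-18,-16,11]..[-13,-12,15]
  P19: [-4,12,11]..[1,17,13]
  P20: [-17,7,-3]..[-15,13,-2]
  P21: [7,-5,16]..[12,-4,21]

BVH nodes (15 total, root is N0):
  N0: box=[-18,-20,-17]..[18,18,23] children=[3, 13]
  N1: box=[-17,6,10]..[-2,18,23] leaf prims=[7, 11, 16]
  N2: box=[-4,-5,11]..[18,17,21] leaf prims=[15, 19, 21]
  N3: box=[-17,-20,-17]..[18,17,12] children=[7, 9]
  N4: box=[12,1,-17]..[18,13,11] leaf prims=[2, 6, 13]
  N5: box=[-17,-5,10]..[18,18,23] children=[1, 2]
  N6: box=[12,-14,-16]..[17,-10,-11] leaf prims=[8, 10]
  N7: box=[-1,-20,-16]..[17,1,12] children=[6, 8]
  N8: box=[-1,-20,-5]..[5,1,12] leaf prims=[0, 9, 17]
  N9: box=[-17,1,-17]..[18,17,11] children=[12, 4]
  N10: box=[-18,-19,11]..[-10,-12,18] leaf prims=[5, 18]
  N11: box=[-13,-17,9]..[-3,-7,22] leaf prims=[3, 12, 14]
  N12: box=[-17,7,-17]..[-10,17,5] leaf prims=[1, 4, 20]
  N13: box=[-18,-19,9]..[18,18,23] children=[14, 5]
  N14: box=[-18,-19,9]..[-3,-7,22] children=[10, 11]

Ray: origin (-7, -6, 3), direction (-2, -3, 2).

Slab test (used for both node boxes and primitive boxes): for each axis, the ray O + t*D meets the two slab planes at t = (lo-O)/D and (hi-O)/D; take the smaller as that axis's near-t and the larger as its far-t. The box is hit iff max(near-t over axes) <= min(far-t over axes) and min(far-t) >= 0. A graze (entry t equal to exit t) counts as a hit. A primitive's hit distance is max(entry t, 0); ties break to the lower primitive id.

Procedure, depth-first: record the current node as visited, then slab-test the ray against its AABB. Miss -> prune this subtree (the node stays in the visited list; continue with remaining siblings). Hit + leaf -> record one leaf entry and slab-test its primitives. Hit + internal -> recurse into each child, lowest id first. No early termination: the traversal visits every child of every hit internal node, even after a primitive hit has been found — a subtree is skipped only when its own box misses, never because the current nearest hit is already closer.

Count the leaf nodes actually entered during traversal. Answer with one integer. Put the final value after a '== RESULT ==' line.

Walk:
N0 x:[-25/2,11/2] y:[-8,14/3] z:[-10,10] -> hit [-8,14/3], descend [3, 13]
  N3 x:[-25/2,5] y:[-23/3,14/3] z:[-10,9/2] -> hit [-23/3,9/2], descend [7, 9]
    N7 x:[-12,-3] y:[-7/3,14/3] z:[-19/2,9/2] -> miss, prune
    N9 x:[-25/2,5] y:[-23/3,-7/3] z:[-10,4] -> miss, prune
  N13 x:[-25/2,11/2] y:[-8,13/3] z:[3,10] -> hit [3,13/3], descend [5, 14]
    N5 x:[-25/2,5] y:[-8,-1/3] z:[7/2,10] -> miss, prune
    N14 x:[-2,11/2] y:[1/3,13/3] z:[3,19/2] -> hit [3,13/3], descend [10, 11]
      N10 x:[3/2,11/2] y:[2,13/3] z:[4,15/2] -> hit [4,13/3] leaf, test {P5(miss), P18(miss)}
      N11 x:[-2,3] y:[1/3,11/3] z:[3,19/2] -> hit [3,3] leaf, test {P3(miss), P12(miss), P14(miss)}

Summary -> nodes [0, 3, 7, 9, 13, 5, 14, 10, 11]; box-tests=9; leaf-entries=2; first=miss

== RESULT ==
2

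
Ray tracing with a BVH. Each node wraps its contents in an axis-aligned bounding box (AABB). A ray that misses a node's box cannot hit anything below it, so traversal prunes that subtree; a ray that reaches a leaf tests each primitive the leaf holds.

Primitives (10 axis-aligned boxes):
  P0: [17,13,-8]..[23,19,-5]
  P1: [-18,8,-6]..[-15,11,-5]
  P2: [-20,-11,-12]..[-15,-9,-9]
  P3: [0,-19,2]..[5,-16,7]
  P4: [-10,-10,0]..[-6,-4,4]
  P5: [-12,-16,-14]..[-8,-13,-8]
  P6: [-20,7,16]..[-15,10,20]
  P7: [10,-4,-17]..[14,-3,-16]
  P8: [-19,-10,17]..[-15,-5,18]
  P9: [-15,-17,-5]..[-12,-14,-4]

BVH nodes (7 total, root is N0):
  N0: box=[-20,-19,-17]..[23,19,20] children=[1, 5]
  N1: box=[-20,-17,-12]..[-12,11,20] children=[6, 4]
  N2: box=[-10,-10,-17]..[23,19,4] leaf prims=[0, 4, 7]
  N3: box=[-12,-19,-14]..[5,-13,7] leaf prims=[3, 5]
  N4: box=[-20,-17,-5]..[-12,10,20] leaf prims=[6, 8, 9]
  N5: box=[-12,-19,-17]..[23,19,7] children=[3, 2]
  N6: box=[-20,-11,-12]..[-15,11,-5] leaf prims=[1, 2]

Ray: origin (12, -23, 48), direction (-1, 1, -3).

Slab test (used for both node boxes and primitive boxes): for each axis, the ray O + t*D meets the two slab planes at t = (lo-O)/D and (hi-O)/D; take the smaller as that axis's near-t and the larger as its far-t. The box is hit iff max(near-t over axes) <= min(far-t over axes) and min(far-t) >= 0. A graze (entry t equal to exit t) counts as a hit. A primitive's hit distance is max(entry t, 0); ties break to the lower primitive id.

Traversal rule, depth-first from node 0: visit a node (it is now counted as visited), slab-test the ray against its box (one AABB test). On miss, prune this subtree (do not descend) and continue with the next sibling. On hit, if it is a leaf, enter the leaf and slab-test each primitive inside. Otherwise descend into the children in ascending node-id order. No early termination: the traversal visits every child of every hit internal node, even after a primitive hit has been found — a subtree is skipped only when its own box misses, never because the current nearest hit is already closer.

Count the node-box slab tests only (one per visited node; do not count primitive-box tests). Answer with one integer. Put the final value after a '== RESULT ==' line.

Walk:
N0 x:[-11,32] y:[4,42] z:[28/3,65/3] -> hit [28/3,65/3], descend [1, 5]
  N1 x:[24,32] y:[6,34] z:[28/3,20] -> miss, prune
  N5 x:[-11,24] y:[4,42] z:[41/3,65/3] -> hit [41/3,65/3], descend [2, 3]
    N2 x:[-11,22] y:[13,42] z:[44/3,65/3] -> hit [44/3,65/3] leaf, test {P0(miss), P4(miss), P7(miss)}
    N3 x:[7,24] y:[4,10] z:[41/3,62/3] -> miss, prune

5 AABB tests over nodes [0, 1, 5, 2, 3]; 1 leaf entered; closest miss.

== RESULT ==
5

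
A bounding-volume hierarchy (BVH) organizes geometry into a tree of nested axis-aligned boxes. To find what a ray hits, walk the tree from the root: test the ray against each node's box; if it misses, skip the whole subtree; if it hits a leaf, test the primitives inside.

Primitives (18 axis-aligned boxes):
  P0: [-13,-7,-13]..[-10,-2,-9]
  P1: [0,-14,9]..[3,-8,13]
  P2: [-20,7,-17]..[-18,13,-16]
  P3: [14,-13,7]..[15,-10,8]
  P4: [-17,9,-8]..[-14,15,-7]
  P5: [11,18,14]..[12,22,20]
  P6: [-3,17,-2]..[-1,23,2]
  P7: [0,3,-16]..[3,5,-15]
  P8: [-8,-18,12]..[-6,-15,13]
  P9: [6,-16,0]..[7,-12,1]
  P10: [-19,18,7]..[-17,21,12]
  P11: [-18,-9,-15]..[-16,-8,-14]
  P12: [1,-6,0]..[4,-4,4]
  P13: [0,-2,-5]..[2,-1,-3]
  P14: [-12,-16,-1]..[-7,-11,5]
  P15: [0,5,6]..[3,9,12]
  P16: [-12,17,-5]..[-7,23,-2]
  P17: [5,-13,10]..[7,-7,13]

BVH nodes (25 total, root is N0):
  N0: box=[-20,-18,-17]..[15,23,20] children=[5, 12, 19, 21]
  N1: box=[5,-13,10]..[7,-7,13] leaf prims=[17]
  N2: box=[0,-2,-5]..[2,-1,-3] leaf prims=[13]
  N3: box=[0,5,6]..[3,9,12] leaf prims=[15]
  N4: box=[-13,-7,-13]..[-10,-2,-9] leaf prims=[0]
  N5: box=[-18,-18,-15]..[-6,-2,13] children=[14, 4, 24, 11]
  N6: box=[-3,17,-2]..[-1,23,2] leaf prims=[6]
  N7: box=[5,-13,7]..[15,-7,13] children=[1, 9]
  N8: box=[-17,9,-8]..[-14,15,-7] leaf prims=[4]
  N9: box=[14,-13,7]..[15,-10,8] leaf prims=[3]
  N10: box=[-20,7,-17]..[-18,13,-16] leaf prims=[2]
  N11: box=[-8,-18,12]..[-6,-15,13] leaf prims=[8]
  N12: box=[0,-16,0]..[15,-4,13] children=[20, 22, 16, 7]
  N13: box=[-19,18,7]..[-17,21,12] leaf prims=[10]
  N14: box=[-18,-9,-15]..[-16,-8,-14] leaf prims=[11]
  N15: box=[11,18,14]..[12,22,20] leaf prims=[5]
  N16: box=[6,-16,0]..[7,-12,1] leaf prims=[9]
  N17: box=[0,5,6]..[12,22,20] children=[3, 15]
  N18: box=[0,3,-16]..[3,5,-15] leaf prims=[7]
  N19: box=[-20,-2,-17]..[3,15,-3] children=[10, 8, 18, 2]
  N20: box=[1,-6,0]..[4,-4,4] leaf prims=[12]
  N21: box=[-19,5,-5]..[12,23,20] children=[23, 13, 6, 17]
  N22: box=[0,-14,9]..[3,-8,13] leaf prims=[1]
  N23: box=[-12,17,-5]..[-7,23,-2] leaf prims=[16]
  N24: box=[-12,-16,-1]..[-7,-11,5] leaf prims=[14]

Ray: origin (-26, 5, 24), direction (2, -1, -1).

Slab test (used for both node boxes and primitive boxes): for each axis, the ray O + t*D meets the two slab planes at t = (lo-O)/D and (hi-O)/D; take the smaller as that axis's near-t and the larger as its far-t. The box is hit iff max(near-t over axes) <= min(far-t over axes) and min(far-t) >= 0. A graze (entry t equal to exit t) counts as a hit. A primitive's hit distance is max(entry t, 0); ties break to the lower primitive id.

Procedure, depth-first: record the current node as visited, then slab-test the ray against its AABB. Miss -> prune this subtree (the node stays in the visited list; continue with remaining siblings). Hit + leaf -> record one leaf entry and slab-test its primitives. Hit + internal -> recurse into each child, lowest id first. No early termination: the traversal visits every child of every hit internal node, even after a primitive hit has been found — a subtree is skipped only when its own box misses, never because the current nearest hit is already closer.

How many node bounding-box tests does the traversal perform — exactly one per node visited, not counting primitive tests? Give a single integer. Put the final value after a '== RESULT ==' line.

Trace the traversal:
N0 x:[3,41/2] y:[-18,23] z:[4,41] -> hit [4,41/2], descend [5, 12, 19, 21]
  N5 x:[4,10] y:[7,23] z:[11,39] -> miss, prune
  N12 x:[13,41/2] y:[9,21] z:[11,24] -> hit [13,41/2], descend [7, 16, 20, 22]
    N7 x:[31/2,41/2] y:[12,18] z:[11,17] -> hit [31/2,17], descend [1, 9]
      N1 x:[31/2,33/2] y:[12,18] z:[11,14] -> miss, prune
      N9 x:[20,41/2] y:[15,18] z:[16,17] -> miss, prune
    N16 x:[16,33/2] y:[17,21] z:[23,24] -> miss, prune
    N20 x:[27/2,15] y:[9,11] z:[20,24] -> miss, prune
    N22 x:[13,29/2] y:[13,19] z:[11,15] -> hit [13,29/2] leaf, test {P1@t=13}
  N19 x:[3,29/2] y:[-10,7] z:[27,41] -> miss, prune
  N21 x:[7/2,19] y:[-18,0] z:[4,29] -> miss, prune

Visited [0, 5, 12, 7, 1, 9, 16, 20, 22, 19, 21]. Tests: 11 box, 1 leaf. Nearest: P1.

== RESULT ==
11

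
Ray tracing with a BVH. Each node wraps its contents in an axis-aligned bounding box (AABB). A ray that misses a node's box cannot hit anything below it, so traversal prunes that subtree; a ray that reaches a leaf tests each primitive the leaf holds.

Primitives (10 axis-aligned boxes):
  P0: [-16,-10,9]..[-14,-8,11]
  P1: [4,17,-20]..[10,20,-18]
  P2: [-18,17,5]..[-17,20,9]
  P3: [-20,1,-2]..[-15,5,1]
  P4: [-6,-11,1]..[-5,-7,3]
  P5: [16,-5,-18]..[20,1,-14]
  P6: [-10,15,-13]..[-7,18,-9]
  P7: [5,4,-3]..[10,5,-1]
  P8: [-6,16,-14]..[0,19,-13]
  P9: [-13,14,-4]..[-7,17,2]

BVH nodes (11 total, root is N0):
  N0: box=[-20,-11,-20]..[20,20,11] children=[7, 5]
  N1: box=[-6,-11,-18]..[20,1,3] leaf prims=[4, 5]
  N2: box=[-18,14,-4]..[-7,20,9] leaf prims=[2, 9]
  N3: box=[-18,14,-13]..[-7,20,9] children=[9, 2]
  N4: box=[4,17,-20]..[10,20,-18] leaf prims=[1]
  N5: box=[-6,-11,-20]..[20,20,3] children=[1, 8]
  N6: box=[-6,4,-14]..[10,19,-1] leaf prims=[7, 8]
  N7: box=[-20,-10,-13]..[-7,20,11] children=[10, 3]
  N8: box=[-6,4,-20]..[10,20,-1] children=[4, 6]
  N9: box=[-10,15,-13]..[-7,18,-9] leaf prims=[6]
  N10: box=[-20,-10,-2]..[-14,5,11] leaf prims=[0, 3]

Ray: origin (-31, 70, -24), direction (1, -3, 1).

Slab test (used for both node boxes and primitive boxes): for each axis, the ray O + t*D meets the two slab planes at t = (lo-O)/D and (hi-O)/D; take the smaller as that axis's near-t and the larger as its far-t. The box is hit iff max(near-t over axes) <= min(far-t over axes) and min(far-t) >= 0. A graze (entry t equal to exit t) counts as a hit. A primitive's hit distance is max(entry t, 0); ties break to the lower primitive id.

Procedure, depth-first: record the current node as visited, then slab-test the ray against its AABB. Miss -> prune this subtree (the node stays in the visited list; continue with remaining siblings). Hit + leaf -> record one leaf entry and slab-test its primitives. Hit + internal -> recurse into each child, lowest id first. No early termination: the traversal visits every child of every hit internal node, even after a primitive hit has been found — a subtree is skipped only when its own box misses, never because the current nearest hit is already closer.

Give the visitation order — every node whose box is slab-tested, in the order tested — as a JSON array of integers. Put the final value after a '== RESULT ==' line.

Traverse from the root:
N0 x:[11,51] y:[50/3,27] z:[4,35] -> hit [50/3,27], descend [5, 7]
  N5 x:[25,51] y:[50/3,27] z:[4,27] -> hit [25,27], descend [1, 8]
    N1 x:[25,51] y:[23,27] z:[6,27] -> hit [25,27] leaf, test {P4@t=77/3, P5(miss)}
    N8 x:[25,41] y:[50/3,22] z:[4,23] -> miss, prune
  N7 x:[11,24] y:[50/3,80/3] z:[11,35] -> hit [50/3,24], descend [3, 10]
    N3 x:[13,24] y:[50/3,56/3] z:[11,33] -> hit [50/3,56/3], descend [2, 9]
      N2 x:[13,24] y:[50/3,56/3] z:[20,33] -> miss, prune
      N9 x:[21,24] y:[52/3,55/3] z:[11,15] -> miss, prune
    N10 x:[11,17] y:[65/3,80/3] z:[22,35] -> miss, prune

Summary -> nodes [0, 5, 1, 8, 7, 3, 2, 9, 10]; box-tests=9; leaf-entries=1; first=P4

== RESULT ==
[0, 5, 1, 8, 7, 3, 2, 9, 10]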